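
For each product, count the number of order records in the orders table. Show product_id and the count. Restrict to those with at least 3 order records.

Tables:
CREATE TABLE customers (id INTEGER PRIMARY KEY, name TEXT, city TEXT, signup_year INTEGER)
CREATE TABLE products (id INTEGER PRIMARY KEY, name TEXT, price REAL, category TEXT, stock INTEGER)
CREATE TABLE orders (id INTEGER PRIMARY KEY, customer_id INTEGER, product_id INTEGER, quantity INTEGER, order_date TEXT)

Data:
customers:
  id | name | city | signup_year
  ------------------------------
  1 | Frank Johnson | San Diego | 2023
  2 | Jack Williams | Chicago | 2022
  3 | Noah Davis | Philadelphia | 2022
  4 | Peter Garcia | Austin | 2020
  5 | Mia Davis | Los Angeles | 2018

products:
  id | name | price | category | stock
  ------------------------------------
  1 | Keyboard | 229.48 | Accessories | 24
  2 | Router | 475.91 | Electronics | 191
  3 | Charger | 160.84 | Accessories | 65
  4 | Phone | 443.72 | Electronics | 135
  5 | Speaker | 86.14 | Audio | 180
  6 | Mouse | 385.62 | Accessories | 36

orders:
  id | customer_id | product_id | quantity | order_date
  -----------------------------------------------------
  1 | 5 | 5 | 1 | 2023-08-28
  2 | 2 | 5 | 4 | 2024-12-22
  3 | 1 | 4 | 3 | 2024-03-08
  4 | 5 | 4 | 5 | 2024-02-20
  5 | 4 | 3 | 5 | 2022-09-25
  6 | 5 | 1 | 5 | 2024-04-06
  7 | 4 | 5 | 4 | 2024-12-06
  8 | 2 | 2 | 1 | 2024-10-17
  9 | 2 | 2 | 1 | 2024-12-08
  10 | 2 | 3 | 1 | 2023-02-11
SELECT product_id, COUNT(*) AS order_count FROM orders GROUP BY product_id HAVING COUNT(*) >= 3

Execution result:
product_id | order_count
5 | 3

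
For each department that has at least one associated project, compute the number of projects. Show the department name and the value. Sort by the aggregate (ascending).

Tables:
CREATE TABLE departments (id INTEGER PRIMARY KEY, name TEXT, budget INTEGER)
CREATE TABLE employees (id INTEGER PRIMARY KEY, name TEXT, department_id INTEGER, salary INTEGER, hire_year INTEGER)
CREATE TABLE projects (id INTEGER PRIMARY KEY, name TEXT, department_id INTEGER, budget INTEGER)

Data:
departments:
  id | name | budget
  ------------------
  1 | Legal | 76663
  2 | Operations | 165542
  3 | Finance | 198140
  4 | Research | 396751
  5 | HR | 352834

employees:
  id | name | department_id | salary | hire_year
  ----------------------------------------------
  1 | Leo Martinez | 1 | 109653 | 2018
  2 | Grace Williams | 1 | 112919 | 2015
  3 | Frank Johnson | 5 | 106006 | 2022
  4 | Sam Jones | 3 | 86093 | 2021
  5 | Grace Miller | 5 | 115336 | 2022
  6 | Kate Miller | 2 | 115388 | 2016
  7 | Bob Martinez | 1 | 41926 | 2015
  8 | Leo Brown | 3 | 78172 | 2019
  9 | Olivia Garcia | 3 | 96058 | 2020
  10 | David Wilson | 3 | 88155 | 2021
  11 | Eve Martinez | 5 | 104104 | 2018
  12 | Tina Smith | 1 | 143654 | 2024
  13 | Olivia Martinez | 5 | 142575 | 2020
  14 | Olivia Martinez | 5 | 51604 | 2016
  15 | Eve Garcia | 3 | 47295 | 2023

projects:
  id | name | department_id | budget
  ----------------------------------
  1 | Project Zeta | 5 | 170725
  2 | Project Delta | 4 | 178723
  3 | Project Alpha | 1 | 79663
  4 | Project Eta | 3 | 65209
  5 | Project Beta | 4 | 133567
SELECT p.name, COUNT(*) AS n FROM projects c JOIN departments p ON c.department_id = p.id GROUP BY p.id, p.name ORDER BY n ASC

Execution result:
name | n
Legal | 1
Finance | 1
HR | 1
Research | 2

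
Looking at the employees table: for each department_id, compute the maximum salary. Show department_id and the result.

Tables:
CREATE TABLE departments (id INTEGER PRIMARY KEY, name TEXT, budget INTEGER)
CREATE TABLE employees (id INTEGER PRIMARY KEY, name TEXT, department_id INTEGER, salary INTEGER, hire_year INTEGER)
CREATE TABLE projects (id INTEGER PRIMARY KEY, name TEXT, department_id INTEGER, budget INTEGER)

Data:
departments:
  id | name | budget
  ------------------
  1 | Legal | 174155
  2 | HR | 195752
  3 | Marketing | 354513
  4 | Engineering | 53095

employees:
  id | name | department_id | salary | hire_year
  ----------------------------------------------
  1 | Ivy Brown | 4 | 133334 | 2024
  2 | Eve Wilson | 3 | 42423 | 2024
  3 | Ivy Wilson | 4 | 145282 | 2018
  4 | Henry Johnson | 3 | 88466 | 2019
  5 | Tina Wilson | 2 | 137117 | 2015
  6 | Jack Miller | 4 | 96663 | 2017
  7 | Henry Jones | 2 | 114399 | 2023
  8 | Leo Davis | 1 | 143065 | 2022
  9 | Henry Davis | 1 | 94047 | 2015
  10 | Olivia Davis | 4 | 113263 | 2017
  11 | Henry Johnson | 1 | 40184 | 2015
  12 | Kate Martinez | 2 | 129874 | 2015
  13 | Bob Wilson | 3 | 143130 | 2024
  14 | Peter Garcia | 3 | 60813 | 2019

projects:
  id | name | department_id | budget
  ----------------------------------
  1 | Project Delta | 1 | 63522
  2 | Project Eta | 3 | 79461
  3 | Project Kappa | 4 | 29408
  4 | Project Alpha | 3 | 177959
SELECT department_id, MAX(salary) AS max_salary FROM employees GROUP BY department_id

Execution result:
department_id | max_salary
1 | 143065
2 | 137117
3 | 143130
4 | 145282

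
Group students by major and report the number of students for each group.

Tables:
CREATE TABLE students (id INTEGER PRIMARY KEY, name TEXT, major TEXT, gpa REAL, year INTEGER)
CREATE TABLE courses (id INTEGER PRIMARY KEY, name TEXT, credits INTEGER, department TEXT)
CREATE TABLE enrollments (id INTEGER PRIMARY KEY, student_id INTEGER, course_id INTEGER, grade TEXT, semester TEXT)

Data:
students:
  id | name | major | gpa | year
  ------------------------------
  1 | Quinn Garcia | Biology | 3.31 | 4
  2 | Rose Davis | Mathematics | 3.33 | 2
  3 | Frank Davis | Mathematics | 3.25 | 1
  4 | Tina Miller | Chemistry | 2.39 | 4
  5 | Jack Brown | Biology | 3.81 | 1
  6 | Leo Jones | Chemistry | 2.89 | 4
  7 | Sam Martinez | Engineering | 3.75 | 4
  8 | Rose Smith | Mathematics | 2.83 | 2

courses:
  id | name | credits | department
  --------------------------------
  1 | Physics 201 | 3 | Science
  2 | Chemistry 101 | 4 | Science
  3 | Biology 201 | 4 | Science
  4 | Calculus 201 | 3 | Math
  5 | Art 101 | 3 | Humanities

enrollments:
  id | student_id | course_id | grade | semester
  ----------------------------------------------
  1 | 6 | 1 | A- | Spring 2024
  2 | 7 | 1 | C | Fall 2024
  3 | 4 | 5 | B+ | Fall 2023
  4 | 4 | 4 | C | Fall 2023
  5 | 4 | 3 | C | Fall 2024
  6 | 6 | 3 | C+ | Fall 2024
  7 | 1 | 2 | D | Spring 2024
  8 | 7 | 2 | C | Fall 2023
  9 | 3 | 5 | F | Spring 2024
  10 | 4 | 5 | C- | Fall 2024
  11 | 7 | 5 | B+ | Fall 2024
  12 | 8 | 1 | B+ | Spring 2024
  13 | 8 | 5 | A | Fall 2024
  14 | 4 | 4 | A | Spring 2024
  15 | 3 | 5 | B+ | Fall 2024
SELECT major, COUNT(*) AS n FROM students GROUP BY major

Execution result:
major | n
Biology | 2
Chemistry | 2
Engineering | 1
Mathematics | 3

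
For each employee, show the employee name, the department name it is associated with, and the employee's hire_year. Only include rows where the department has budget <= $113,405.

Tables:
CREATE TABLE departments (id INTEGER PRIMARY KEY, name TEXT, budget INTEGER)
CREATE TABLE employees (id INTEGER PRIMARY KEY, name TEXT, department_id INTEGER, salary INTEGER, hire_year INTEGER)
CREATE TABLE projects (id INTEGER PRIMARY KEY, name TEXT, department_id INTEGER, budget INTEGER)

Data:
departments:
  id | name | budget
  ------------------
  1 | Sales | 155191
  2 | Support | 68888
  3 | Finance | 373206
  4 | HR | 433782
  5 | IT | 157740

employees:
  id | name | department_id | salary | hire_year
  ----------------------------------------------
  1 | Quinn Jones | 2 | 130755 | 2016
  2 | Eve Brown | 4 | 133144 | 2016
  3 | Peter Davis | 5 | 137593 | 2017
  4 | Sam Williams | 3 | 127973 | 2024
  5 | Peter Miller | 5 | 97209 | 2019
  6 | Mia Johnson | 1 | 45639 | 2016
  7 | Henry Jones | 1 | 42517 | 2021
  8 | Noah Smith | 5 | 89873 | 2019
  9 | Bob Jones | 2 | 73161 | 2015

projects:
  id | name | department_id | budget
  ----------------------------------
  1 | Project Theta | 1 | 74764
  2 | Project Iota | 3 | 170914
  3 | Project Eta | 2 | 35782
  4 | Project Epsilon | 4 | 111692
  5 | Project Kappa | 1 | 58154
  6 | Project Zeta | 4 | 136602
SELECT c.name, p.name AS department, c.hire_year FROM employees c JOIN departments p ON c.department_id = p.id WHERE p.budget <= 113405

Execution result:
name | department | hire_year
Quinn Jones | Support | 2016
Bob Jones | Support | 2015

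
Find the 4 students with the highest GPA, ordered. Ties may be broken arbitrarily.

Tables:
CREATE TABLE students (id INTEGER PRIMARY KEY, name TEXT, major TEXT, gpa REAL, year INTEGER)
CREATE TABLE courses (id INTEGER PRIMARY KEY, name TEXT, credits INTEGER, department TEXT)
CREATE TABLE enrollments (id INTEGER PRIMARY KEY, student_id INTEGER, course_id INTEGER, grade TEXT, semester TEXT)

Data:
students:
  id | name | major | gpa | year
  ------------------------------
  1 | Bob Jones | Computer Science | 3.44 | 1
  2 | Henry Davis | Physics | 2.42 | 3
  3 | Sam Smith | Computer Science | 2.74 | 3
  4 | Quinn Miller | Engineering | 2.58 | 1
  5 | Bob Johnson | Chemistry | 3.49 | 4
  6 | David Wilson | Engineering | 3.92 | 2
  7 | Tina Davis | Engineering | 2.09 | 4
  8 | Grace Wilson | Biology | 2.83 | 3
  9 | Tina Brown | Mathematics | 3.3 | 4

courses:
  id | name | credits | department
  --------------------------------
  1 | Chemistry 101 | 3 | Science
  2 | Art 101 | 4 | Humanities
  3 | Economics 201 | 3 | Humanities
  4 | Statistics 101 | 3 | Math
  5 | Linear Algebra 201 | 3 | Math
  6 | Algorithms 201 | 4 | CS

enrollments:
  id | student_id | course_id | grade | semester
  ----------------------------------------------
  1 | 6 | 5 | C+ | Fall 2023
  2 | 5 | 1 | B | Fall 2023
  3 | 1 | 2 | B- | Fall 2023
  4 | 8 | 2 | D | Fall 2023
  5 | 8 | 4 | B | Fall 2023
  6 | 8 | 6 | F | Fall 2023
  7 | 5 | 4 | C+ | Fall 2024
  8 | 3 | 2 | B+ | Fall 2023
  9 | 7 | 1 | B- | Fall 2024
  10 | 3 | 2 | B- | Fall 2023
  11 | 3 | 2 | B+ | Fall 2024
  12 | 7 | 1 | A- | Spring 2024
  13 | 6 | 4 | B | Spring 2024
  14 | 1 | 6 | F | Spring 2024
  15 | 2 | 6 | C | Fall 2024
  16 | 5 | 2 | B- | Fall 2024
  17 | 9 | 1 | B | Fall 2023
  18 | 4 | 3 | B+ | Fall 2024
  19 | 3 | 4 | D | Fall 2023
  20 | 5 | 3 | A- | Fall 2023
SELECT name, gpa FROM students ORDER BY gpa DESC LIMIT 4

Execution result:
name | gpa
David Wilson | 3.92
Bob Johnson | 3.49
Bob Jones | 3.44
Tina Brown | 3.30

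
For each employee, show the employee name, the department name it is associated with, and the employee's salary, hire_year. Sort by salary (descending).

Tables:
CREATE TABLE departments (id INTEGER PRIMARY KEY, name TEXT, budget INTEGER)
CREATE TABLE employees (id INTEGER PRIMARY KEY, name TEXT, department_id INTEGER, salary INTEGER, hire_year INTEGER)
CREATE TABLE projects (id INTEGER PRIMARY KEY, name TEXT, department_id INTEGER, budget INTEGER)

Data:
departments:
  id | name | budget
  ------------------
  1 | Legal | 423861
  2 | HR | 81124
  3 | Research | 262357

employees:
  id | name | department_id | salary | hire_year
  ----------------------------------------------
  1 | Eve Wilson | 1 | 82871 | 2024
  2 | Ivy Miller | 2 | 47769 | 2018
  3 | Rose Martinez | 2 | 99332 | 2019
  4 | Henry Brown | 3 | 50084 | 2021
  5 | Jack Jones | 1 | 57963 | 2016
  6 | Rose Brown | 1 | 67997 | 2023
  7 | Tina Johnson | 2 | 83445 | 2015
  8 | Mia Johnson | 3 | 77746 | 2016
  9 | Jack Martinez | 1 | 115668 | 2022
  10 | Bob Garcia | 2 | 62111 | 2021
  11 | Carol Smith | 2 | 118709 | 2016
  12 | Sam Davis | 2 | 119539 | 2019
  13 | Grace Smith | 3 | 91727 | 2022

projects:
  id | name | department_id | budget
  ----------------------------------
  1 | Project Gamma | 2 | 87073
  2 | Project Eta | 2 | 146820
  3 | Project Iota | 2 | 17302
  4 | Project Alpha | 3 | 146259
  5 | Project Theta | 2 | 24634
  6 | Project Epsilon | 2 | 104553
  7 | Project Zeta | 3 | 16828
SELECT c.name, p.name AS department, c.salary, c.hire_year FROM employees c JOIN departments p ON c.department_id = p.id ORDER BY c.salary DESC

Execution result:
name | department | salary | hire_year
Sam Davis | HR | 119539 | 2019
Carol Smith | HR | 118709 | 2016
Jack Martinez | Legal | 115668 | 2022
Rose Martinez | HR | 99332 | 2019
Grace Smith | Research | 91727 | 2022
Tina Johnson | HR | 83445 | 2015
Eve Wilson | Legal | 82871 | 2024
Mia Johnson | Research | 77746 | 2016
Rose Brown | Legal | 67997 | 2023
Bob Garcia | HR | 62111 | 2021
Jack Jones | Legal | 57963 | 2016
Henry Brown | Research | 50084 | 2021
Ivy Miller | HR | 47769 | 2018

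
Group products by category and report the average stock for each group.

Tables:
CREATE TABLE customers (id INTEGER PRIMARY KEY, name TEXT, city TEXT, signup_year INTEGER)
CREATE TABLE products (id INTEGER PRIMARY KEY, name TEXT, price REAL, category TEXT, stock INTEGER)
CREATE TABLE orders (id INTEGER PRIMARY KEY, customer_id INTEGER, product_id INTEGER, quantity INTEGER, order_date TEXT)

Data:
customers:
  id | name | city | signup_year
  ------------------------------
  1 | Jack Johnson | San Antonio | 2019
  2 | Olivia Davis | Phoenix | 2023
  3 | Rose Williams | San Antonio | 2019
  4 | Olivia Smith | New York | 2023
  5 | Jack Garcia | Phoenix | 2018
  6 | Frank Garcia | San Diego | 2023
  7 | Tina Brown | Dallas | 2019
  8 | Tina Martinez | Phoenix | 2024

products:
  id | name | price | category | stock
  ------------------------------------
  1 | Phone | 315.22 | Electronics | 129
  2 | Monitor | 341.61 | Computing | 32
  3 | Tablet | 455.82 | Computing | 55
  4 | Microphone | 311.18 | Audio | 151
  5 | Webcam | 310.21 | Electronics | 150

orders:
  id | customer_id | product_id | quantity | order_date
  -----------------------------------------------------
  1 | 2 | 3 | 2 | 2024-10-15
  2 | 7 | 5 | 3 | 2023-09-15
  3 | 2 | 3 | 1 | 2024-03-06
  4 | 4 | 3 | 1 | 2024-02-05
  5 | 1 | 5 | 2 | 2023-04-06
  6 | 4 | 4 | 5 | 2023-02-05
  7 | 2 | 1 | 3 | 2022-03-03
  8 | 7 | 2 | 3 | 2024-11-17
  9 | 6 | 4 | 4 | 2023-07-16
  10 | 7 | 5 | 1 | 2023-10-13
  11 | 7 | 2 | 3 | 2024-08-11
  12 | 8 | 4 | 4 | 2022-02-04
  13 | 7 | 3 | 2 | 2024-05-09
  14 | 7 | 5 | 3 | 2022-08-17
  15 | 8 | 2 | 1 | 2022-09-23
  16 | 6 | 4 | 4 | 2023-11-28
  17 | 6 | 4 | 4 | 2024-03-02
SELECT category, AVG(stock) AS avg_stock FROM products GROUP BY category

Execution result:
category | avg_stock
Audio | 151.00
Computing | 43.50
Electronics | 139.50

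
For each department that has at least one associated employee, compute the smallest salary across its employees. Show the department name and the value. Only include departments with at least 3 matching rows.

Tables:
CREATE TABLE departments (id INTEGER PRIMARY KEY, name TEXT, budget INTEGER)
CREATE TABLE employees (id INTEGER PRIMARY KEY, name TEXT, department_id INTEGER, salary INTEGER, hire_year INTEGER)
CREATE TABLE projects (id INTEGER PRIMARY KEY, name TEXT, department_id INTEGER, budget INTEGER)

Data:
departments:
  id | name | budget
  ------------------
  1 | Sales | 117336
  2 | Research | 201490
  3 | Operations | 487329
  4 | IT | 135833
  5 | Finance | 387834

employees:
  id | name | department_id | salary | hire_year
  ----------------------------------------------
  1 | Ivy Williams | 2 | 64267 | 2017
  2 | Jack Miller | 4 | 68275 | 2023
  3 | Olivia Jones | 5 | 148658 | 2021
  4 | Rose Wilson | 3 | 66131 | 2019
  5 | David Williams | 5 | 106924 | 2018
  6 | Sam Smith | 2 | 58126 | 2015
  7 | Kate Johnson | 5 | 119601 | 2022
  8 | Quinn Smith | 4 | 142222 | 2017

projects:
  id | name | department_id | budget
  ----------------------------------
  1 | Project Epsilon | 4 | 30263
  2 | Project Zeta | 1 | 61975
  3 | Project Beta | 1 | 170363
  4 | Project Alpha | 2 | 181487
SELECT p.name, MIN(c.salary) AS min_salary FROM employees c JOIN departments p ON c.department_id = p.id GROUP BY p.id, p.name HAVING COUNT(*) >= 3

Execution result:
name | min_salary
Finance | 106924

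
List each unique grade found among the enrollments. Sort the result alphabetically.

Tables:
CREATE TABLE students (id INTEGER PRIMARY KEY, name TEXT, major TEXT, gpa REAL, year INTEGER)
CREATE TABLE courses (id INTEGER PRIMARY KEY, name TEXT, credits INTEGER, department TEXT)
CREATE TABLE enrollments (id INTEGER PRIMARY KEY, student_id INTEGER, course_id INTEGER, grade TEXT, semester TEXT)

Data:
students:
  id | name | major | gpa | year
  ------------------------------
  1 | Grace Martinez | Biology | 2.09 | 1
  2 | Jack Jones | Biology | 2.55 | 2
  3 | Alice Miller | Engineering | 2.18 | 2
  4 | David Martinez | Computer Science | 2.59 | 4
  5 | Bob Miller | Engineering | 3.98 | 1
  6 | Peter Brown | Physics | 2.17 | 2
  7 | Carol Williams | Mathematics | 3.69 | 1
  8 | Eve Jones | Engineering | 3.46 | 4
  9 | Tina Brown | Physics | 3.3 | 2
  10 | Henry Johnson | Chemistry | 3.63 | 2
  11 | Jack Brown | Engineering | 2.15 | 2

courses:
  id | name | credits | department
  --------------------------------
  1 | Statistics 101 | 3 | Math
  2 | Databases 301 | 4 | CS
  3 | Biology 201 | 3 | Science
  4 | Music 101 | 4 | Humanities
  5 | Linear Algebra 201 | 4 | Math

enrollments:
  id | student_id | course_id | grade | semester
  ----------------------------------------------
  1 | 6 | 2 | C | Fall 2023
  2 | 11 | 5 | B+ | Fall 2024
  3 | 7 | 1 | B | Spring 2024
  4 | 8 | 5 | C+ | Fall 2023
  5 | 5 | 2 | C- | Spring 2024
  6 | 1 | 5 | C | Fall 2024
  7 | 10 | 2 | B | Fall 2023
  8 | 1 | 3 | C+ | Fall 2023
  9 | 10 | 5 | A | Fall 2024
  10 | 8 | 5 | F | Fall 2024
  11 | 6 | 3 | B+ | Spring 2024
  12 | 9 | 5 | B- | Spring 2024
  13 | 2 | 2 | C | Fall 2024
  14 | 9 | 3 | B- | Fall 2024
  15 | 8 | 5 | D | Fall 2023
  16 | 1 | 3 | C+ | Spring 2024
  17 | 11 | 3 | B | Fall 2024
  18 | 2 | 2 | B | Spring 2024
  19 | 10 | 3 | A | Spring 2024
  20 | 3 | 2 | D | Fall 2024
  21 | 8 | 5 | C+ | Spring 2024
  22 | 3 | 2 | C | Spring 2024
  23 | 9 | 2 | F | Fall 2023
SELECT DISTINCT grade FROM enrollments ORDER BY grade

Execution result:
grade
A
B
B+
B-
C
C+
C-
D
F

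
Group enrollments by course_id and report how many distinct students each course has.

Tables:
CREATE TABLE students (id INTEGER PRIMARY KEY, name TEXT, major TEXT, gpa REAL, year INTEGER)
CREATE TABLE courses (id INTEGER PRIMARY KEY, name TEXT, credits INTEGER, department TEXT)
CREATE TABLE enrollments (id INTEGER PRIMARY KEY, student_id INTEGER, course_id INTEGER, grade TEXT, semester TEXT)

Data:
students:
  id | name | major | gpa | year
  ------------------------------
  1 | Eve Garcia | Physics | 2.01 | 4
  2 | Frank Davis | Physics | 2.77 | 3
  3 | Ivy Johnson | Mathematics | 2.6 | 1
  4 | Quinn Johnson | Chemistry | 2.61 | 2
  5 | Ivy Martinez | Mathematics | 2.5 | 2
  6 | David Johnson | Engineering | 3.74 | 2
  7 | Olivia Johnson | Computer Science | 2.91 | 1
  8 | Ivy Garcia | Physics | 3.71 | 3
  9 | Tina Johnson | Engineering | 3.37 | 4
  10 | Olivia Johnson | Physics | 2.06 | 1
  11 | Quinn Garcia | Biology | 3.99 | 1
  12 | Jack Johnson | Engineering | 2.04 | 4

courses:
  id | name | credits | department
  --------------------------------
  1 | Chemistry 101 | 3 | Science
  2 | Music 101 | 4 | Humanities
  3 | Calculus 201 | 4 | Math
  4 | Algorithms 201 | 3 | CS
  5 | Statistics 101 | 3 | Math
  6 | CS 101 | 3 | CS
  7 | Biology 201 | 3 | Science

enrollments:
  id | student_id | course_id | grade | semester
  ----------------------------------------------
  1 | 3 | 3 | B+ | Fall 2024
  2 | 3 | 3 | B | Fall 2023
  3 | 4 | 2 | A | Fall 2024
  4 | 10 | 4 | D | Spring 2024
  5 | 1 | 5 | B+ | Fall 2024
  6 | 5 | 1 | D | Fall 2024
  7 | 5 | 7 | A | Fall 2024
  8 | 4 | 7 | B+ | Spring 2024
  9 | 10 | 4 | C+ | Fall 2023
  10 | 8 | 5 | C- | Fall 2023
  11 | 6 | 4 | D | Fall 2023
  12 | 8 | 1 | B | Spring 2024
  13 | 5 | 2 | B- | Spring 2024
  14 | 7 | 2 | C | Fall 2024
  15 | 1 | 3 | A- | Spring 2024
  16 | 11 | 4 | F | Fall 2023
SELECT course_id, COUNT(DISTINCT student_id) AS distinct_student_count FROM enrollments GROUP BY course_id

Execution result:
course_id | distinct_student_count
1 | 2
2 | 3
3 | 2
4 | 3
5 | 2
7 | 2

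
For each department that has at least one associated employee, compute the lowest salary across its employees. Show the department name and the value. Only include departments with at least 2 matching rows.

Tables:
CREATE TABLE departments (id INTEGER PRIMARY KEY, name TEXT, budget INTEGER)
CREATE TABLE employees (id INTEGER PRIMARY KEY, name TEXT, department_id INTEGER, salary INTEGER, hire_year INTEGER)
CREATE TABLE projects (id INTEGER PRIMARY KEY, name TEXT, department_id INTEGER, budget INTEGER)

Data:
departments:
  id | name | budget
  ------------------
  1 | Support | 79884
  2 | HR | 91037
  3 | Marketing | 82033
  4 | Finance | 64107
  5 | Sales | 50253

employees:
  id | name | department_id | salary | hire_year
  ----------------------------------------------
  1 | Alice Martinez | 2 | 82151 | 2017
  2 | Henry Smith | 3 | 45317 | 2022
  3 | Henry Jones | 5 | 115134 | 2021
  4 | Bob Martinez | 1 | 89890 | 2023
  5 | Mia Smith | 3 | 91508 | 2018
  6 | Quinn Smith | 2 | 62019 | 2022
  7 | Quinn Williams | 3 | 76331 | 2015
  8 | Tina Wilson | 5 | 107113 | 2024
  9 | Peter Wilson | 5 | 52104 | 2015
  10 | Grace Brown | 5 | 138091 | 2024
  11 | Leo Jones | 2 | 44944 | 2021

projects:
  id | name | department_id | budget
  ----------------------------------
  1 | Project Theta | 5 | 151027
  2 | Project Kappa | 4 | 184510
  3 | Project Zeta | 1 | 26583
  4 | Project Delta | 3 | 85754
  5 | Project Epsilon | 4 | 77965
SELECT p.name, MIN(c.salary) AS min_salary FROM employees c JOIN departments p ON c.department_id = p.id GROUP BY p.id, p.name HAVING COUNT(*) >= 2

Execution result:
name | min_salary
HR | 44944
Marketing | 45317
Sales | 52104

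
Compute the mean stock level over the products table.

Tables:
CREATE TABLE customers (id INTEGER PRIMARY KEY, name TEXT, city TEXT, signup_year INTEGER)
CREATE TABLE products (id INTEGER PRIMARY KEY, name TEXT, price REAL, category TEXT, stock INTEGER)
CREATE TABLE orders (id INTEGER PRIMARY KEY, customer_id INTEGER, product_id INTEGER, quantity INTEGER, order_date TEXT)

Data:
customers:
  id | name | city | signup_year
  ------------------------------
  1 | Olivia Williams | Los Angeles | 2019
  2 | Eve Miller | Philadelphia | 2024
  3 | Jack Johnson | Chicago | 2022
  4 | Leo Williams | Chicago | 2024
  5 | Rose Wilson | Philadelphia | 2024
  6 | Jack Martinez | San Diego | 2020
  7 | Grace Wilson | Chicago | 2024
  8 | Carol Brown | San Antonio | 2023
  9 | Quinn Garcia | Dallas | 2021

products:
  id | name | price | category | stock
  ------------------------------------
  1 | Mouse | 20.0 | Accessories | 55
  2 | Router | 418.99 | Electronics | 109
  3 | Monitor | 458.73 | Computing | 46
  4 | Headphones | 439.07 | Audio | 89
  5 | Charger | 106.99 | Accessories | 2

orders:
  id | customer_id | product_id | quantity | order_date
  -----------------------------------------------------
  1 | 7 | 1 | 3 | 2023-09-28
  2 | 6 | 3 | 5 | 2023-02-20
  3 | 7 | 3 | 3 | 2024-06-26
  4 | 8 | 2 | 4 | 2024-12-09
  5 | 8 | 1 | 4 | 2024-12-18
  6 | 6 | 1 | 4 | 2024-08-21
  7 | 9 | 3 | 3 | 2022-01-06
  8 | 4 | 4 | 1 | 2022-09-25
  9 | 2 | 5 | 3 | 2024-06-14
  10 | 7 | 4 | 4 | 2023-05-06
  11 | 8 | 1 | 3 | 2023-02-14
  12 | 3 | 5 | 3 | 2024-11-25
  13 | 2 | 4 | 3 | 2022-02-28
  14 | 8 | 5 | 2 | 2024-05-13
SELECT AVG(stock) FROM products

Execution result:
60.20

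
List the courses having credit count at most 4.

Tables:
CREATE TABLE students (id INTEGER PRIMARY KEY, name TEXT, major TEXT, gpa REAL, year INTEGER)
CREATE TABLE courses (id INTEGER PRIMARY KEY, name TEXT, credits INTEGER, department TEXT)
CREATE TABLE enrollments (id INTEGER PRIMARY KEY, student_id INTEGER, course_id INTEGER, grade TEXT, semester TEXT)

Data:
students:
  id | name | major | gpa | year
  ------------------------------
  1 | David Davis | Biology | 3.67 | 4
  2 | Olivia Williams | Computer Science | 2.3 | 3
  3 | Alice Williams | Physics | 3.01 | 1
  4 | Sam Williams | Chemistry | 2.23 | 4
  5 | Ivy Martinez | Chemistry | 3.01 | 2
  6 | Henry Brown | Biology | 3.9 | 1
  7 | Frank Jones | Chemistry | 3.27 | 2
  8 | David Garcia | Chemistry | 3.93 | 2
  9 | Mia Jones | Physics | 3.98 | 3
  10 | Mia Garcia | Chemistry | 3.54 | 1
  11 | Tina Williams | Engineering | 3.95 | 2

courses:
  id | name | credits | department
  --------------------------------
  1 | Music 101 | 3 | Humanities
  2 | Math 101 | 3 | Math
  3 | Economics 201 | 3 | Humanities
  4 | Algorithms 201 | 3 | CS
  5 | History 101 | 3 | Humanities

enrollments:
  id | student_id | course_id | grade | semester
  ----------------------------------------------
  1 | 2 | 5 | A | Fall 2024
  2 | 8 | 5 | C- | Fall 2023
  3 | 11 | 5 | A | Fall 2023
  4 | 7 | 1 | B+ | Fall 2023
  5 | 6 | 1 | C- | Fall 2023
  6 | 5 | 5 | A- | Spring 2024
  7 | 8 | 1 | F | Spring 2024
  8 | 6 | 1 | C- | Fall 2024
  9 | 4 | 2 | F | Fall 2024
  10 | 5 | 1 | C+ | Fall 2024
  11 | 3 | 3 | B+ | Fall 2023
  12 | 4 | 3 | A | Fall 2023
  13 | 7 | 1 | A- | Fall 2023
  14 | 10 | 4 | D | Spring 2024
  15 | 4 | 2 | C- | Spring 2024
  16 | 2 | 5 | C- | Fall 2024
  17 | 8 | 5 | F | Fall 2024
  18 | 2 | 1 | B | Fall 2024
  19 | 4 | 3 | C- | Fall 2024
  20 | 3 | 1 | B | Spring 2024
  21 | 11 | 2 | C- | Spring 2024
SELECT name, credits FROM courses WHERE credits <= 4

Execution result:
name | credits
Music 101 | 3
Math 101 | 3
Economics 201 | 3
Algorithms 201 | 3
History 101 | 3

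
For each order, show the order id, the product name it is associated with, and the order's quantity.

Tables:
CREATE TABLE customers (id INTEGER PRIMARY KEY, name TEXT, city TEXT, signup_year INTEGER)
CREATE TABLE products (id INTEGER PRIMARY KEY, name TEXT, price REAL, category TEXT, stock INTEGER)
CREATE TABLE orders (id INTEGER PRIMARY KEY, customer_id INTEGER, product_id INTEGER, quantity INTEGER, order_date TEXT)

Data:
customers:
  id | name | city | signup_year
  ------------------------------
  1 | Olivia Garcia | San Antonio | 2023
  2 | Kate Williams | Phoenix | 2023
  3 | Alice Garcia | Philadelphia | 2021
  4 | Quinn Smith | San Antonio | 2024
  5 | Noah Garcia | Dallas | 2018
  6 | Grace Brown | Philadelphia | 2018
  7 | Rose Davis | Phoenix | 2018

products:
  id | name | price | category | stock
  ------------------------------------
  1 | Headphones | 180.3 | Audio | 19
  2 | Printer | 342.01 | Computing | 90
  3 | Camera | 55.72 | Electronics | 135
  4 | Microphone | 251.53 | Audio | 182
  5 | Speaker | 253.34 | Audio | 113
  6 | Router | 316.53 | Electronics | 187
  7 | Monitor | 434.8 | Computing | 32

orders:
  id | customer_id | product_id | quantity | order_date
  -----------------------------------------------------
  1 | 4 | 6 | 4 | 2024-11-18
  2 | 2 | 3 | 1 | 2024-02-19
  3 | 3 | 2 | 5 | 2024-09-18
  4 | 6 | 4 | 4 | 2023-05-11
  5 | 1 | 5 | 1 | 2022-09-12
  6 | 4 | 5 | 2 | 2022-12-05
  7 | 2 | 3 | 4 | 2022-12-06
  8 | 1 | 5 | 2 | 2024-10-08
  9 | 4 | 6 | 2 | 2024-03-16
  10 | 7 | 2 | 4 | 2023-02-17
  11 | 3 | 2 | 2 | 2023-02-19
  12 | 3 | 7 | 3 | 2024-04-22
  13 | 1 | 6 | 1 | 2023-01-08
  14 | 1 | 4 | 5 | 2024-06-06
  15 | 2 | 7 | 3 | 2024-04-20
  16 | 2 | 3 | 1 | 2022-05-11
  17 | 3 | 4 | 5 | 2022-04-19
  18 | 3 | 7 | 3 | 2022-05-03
SELECT c.id, p.name AS product, c.quantity FROM orders c JOIN products p ON c.product_id = p.id

Execution result:
id | product | quantity
1 | Router | 4
2 | Camera | 1
3 | Printer | 5
4 | Microphone | 4
5 | Speaker | 1
6 | Speaker | 2
7 | Camera | 4
8 | Speaker | 2
9 | Router | 2
10 | Printer | 4
11 | Printer | 2
12 | Monitor | 3
13 | Router | 1
14 | Microphone | 5
15 | Monitor | 3
16 | Camera | 1
17 | Microphone | 5
18 | Monitor | 3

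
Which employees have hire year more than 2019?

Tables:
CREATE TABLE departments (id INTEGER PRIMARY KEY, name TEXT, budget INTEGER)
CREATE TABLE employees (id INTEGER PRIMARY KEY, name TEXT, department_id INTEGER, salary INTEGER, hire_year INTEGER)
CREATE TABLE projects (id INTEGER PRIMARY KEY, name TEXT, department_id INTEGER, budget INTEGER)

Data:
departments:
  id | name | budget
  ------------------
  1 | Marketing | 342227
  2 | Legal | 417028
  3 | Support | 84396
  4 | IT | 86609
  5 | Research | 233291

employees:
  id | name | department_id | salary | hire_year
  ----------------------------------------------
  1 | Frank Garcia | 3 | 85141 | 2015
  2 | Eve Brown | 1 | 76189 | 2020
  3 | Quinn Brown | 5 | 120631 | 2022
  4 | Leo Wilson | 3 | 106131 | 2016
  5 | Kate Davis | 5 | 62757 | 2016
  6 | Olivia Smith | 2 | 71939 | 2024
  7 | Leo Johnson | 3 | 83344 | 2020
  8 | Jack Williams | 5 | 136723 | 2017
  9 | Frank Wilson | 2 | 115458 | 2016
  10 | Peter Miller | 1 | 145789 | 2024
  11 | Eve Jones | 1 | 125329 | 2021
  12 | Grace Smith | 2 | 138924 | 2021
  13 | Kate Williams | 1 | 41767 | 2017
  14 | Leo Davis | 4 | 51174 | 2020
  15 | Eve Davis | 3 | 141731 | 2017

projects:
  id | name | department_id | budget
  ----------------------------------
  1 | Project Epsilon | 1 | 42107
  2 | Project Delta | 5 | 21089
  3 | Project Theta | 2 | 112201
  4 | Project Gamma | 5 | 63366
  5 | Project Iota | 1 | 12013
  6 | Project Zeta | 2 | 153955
SELECT name, hire_year FROM employees WHERE hire_year > 2019

Execution result:
name | hire_year
Eve Brown | 2020
Quinn Brown | 2022
Olivia Smith | 2024
Leo Johnson | 2020
Peter Miller | 2024
Eve Jones | 2021
Grace Smith | 2021
Leo Davis | 2020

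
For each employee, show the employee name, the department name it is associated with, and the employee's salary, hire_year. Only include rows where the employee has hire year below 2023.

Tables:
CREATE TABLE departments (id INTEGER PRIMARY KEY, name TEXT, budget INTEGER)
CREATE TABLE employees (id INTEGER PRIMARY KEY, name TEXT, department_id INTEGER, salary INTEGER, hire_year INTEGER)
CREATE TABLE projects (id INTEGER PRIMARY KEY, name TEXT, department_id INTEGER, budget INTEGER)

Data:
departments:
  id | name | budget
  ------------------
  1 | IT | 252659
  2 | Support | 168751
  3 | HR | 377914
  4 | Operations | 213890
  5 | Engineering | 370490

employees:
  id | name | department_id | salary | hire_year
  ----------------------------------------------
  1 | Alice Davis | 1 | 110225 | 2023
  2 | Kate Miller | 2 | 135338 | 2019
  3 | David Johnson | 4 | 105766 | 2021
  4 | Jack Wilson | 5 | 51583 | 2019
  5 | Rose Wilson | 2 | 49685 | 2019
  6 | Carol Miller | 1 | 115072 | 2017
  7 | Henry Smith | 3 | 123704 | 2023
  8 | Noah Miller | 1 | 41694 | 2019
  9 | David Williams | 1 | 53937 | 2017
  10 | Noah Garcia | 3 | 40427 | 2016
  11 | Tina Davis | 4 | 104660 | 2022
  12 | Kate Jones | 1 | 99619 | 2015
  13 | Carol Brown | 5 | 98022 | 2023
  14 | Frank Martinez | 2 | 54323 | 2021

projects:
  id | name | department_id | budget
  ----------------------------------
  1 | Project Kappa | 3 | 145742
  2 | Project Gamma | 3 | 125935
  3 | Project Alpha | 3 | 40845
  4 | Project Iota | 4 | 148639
SELECT c.name, p.name AS department, c.salary, c.hire_year FROM employees c JOIN departments p ON c.department_id = p.id WHERE c.hire_year < 2023

Execution result:
name | department | salary | hire_year
Kate Miller | Support | 135338 | 2019
David Johnson | Operations | 105766 | 2021
Jack Wilson | Engineering | 51583 | 2019
Rose Wilson | Support | 49685 | 2019
Carol Miller | IT | 115072 | 2017
Noah Miller | IT | 41694 | 2019
David Williams | IT | 53937 | 2017
Noah Garcia | HR | 40427 | 2016
Tina Davis | Operations | 104660 | 2022
Kate Jones | IT | 99619 | 2015
Frank Martinez | Support | 54323 | 2021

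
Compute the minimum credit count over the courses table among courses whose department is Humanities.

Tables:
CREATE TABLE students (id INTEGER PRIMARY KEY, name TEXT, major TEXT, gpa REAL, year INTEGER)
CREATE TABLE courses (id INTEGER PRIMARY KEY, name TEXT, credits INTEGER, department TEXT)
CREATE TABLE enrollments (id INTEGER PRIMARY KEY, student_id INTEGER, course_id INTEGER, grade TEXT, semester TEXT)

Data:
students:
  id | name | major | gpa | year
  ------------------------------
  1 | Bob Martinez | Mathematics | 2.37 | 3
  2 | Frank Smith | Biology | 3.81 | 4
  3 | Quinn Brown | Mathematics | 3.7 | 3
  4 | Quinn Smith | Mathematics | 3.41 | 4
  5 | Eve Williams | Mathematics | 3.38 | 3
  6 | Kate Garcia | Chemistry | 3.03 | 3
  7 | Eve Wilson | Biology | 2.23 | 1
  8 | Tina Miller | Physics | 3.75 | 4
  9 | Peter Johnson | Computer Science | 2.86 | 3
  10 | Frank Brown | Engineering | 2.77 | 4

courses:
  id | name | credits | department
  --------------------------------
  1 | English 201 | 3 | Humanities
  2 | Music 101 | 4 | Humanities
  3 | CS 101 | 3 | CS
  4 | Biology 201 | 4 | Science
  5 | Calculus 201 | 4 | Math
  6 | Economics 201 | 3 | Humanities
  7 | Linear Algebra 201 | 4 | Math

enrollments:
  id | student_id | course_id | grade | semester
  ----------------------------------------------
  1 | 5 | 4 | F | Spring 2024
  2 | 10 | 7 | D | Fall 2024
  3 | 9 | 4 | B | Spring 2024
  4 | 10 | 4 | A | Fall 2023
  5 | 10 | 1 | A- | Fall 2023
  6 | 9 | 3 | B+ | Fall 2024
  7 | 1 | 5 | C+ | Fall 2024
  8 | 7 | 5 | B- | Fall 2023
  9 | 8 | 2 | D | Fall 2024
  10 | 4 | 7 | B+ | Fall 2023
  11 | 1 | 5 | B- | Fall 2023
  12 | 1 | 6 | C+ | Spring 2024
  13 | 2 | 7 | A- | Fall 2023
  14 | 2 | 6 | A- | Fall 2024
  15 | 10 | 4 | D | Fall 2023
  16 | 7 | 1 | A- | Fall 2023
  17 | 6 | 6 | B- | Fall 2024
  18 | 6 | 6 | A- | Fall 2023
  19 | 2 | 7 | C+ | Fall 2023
SELECT MIN(credits) FROM courses WHERE department = 'Humanities'

Execution result:
3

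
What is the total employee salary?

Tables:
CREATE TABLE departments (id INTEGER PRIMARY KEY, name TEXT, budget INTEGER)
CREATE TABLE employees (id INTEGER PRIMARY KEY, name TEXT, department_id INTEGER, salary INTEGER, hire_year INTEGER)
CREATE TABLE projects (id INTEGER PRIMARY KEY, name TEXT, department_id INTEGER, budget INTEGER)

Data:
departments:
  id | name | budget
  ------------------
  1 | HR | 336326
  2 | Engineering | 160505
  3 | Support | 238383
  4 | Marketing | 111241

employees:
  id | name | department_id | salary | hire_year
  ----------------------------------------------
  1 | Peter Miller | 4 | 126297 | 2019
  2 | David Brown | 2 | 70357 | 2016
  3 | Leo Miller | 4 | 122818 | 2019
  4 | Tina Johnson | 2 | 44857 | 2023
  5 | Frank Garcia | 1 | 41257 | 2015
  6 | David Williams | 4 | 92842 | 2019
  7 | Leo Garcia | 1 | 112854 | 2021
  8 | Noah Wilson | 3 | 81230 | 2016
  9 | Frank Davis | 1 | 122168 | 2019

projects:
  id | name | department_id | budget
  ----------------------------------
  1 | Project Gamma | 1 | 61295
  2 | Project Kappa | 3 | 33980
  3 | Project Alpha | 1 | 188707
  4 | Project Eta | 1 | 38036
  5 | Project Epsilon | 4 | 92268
SELECT SUM(salary) FROM employees

Execution result:
814680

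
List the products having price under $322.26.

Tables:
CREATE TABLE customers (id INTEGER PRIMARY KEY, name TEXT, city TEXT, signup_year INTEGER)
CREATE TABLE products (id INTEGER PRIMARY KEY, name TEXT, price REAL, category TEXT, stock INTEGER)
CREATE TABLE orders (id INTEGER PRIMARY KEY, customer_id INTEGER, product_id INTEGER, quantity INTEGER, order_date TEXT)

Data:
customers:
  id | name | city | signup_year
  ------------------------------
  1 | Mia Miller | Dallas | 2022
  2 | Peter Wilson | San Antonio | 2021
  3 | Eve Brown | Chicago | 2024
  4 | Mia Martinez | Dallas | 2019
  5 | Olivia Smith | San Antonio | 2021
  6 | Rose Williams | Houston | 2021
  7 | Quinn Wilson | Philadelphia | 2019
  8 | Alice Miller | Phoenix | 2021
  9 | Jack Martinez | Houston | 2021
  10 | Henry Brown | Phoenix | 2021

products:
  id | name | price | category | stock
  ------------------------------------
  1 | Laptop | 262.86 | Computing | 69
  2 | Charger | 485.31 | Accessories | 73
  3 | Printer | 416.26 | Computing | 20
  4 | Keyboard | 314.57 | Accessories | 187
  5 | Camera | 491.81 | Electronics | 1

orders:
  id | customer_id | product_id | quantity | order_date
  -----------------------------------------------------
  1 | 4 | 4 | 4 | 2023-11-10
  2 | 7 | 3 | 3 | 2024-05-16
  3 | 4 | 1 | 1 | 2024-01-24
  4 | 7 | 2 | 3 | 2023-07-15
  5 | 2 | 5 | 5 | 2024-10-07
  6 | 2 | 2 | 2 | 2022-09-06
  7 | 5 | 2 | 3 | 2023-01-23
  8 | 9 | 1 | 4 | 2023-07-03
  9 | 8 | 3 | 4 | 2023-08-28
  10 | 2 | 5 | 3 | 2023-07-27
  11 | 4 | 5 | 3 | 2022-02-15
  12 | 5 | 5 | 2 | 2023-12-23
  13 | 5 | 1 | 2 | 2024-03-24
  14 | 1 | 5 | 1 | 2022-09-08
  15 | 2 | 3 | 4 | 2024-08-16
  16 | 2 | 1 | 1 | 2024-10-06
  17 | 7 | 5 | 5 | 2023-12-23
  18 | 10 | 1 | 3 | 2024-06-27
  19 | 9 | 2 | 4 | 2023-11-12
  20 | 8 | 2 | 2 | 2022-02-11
SELECT name, price FROM products WHERE price < 322.26

Execution result:
name | price
Laptop | 262.86
Keyboard | 314.57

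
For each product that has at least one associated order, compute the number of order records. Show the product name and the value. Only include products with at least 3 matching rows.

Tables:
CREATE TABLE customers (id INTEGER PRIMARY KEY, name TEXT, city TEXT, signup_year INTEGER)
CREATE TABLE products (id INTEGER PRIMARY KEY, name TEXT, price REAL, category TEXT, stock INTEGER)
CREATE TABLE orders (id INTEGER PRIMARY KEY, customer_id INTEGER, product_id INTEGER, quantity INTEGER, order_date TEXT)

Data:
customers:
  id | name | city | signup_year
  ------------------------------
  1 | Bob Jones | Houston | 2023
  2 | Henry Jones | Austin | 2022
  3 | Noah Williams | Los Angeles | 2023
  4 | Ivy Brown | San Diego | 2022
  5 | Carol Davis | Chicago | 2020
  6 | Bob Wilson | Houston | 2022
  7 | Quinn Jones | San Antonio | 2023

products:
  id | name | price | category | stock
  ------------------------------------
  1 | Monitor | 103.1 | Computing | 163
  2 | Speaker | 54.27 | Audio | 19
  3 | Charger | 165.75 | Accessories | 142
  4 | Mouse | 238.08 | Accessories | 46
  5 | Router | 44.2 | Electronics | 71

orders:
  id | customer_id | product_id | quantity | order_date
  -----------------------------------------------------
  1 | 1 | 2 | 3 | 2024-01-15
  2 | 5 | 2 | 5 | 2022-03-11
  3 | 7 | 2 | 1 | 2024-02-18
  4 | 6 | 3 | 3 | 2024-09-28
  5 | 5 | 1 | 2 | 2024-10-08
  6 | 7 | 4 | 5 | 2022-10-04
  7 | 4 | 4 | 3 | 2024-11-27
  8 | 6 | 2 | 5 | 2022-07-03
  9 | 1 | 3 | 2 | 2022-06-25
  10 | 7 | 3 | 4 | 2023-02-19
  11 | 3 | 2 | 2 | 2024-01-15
SELECT p.name, COUNT(*) AS n FROM orders c JOIN products p ON c.product_id = p.id GROUP BY p.id, p.name HAVING COUNT(*) >= 3

Execution result:
name | n
Speaker | 5
Charger | 3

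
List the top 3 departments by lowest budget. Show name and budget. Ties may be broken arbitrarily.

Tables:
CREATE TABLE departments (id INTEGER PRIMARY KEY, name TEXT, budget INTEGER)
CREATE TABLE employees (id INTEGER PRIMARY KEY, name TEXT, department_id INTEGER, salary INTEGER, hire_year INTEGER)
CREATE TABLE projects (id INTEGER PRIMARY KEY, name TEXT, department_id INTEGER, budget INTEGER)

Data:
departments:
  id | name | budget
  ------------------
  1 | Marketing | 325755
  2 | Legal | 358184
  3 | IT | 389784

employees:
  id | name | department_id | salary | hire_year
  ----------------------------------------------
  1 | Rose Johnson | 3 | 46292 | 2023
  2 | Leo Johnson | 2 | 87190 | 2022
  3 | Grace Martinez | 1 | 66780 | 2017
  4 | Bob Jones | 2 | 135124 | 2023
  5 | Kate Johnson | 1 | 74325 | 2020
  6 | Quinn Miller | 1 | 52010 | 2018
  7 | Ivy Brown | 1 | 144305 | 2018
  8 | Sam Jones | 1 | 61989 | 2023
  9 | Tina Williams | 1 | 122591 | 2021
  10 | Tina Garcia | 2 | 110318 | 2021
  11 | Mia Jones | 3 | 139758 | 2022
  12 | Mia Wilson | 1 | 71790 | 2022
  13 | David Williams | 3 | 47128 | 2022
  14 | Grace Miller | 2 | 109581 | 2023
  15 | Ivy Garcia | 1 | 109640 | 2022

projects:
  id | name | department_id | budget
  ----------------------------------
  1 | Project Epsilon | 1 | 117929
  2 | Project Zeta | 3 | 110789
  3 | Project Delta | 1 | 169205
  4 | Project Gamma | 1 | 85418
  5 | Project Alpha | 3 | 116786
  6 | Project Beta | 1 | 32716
SELECT name, budget FROM departments ORDER BY budget ASC LIMIT 3

Execution result:
name | budget
Marketing | 325755
Legal | 358184
IT | 389784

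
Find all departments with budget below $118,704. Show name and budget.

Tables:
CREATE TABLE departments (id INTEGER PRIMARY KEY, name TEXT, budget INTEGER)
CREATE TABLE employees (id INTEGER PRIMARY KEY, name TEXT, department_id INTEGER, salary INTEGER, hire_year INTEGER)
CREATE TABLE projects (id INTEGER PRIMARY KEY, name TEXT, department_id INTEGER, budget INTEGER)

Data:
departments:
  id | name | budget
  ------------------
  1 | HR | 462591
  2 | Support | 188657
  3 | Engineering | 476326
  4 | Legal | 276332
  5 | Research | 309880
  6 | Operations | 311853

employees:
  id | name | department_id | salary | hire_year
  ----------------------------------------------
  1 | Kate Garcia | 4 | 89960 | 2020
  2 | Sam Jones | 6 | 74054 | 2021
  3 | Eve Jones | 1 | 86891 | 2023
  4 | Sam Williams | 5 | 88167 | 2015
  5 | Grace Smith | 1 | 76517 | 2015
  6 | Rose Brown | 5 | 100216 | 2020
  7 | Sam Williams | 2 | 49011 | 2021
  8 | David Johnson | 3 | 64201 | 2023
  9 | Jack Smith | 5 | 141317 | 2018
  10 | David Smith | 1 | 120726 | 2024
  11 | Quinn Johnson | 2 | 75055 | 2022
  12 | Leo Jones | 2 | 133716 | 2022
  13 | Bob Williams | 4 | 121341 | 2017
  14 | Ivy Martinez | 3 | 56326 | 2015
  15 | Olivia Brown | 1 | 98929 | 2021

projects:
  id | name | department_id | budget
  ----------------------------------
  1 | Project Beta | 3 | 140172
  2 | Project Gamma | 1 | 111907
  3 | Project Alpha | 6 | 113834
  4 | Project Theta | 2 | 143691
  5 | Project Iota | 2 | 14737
SELECT name, budget FROM departments WHERE budget < 118704

Execution result:
(no rows)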